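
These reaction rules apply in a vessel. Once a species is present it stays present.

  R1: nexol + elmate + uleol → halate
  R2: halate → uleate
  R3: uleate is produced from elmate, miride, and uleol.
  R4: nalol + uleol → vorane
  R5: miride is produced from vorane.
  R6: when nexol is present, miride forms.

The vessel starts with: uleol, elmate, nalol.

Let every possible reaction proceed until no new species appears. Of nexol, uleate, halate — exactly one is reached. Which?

uleate

nalol and uleol present → vorane forms (R4).
vorane present → miride forms (R5).
elmate, miride, and uleol present → uleate forms (R3).
halate would need nexol, elmate, and uleol (R1), but nexol never forms. No rule produces nexol, and it is not given.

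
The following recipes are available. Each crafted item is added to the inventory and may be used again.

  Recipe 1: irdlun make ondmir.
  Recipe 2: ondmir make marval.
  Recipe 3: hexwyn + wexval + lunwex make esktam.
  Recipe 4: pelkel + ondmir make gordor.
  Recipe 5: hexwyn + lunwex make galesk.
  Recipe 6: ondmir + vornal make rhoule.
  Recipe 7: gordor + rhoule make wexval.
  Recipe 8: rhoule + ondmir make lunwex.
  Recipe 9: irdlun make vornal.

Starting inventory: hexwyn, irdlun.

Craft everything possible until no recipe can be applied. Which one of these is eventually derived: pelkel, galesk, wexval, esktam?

galesk

Using Recipe 9, irdlun makes vornal.
Using Recipe 1, irdlun makes ondmir.
Using Recipe 6, ondmir and vornal make rhoule.
rhoule + ondmir → lunwex (Recipe 8).
hexwyn + lunwex → galesk (Recipe 5).
No rule produces pelkel, and it is not given. esktam would need hexwyn, wexval, and lunwex (Recipe 3), but wexval is never obtained. wexval would need gordor and rhoule (Recipe 7), but gordor is never obtained.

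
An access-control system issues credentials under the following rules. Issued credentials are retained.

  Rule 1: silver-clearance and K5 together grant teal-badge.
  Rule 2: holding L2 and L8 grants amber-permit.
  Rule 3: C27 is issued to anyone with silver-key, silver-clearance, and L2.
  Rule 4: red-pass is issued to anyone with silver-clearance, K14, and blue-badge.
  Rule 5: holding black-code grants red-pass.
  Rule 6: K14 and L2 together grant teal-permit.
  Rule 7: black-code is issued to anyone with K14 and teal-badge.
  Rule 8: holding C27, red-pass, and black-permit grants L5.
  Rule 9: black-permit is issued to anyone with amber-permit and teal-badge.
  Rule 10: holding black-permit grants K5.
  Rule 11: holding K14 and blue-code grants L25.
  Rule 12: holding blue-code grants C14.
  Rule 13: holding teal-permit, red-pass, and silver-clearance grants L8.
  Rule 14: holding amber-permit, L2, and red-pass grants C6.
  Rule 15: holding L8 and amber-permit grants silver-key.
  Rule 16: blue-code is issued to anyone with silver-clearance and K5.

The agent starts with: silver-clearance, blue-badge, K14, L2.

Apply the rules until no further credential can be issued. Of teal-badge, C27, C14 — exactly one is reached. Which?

Holding silver-clearance, K14, and blue-badge grants red-pass (Rule 4).
Holding K14 and L2 grants teal-permit (Rule 6).
Holding teal-permit, red-pass, and silver-clearance grants L8 (Rule 13).
Holding L2 and L8 grants amber-permit (Rule 2).
Holding L8 and amber-permit grants silver-key (Rule 15).
Holding silver-key, silver-clearance, and L2 grants C27 (Rule 3).
C14 would need blue-code (Rule 12), but blue-code is never granted. teal-badge would need silver-clearance and K5 (Rule 1), but K5 is never granted.

C27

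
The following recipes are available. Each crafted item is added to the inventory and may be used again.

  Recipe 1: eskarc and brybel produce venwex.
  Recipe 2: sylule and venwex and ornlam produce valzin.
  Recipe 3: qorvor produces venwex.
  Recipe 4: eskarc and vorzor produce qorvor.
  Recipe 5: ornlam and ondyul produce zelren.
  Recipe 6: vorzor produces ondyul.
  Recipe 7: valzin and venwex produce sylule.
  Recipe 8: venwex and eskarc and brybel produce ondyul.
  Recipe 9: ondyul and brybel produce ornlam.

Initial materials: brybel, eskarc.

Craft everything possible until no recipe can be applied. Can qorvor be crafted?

No

qorvor would need eskarc and vorzor (Recipe 4), but vorzor is never obtained.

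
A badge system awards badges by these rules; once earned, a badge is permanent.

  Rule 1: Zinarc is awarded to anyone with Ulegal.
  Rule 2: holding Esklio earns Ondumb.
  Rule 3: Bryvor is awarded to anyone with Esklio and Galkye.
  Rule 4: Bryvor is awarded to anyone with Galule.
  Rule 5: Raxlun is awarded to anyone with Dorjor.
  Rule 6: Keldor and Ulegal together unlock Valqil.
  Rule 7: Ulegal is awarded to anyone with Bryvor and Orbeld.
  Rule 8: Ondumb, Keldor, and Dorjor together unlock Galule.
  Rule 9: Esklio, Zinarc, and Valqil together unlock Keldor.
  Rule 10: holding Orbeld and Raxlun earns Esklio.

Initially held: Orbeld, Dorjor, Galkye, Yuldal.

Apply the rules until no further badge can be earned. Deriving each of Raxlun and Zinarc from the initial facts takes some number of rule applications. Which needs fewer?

Raxlun

Raxlun: With Dorjor, Raxlun is earned (Rule 5). [1 rule application]
Zinarc: With Dorjor, Raxlun is earned (Rule 5). With Orbeld and Raxlun, Esklio is earned (Rule 10). With Esklio and Galkye, Bryvor is earned (Rule 3). With Bryvor and Orbeld, Ulegal is earned (Rule 7). With Ulegal, Zinarc is earned (Rule 1). [5 rule applications]
Raxlun needs fewer.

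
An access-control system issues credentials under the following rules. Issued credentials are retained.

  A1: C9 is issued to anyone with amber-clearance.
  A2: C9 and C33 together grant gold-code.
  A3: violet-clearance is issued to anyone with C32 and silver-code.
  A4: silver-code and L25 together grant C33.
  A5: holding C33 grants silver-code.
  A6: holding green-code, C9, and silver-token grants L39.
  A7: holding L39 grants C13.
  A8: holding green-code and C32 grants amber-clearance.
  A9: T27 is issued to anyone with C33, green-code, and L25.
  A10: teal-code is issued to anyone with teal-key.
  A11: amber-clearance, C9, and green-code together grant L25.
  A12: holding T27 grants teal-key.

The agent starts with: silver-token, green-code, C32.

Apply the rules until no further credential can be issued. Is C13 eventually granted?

Yes

Holding green-code and C32 grants amber-clearance (A8).
Holding amber-clearance grants C9 (A1).
Holding green-code, C9, and silver-token grants L39 (A6).
Holding L39 grants C13 (A7).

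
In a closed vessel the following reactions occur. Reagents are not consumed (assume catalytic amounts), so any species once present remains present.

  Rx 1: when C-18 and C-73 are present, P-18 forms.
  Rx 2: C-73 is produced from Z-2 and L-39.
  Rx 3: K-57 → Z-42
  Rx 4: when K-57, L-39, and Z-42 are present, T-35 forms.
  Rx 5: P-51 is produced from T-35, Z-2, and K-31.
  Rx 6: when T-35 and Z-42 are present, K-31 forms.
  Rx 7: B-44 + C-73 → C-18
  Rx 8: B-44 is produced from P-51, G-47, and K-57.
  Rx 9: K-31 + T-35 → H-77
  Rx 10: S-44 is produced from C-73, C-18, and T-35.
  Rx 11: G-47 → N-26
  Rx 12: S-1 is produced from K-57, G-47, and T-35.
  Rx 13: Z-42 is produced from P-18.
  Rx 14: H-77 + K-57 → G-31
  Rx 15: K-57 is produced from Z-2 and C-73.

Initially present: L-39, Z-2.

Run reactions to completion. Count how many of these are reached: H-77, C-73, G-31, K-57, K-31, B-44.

Z-2 and L-39 present → C-73 forms (Rx 2).
Z-2 and C-73 present → K-57 forms (Rx 15).
K-57 present → Z-42 forms (Rx 3).
K-57, L-39, and Z-42 present → T-35 forms (Rx 4).
T-35 and Z-42 present → K-31 forms (Rx 6).
K-31 and T-35 present → H-77 forms (Rx 9).
H-77 and K-57 present → G-31 forms (Rx 14).
H-77: reached.
C-73: reached.
G-31: reached.
K-57: reached.
K-31: reached.
B-44 would need P-51, G-47, and K-57 (Rx 8), but G-47 never forms.
Reached: H-77, C-73, G-31, K-57, and K-31 — 5 of the 6.

5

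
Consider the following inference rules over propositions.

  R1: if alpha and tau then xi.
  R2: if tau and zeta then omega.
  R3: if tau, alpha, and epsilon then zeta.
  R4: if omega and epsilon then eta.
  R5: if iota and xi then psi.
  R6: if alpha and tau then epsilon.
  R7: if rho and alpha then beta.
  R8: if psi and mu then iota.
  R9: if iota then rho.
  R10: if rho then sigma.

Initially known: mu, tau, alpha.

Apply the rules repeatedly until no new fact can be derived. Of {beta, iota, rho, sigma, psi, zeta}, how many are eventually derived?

alpha and tau hold, so epsilon follows (R6).
tau, alpha, and epsilon hold, so zeta follows (R3).
beta would need rho and alpha (R7), but rho is never established.
iota would need psi and mu (R8), but psi is never established.
rho would need iota (R9), but iota is never established.
sigma would need rho (R10), but rho is never established.
psi would need iota and xi (R5), but iota is never established.
zeta: reached.
Reached: zeta — 1 of the 6.

1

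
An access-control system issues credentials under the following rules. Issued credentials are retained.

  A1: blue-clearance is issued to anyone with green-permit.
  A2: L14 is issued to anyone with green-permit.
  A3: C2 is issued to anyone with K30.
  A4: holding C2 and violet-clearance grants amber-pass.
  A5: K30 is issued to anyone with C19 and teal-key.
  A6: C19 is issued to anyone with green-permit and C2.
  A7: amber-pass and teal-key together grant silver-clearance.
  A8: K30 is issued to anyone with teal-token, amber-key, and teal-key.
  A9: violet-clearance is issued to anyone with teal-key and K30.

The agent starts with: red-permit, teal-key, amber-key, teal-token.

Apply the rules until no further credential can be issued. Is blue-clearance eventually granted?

blue-clearance would need green-permit (A1), but green-permit is never granted.

No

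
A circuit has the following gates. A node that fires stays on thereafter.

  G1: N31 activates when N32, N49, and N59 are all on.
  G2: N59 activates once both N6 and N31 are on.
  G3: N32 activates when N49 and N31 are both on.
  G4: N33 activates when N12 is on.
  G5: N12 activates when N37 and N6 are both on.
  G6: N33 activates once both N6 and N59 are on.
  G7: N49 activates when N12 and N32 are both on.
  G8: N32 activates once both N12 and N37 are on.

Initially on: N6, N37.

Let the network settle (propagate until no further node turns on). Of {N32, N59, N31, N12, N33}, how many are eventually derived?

N37 and N6 are on, so N12 activates (G5).
N12 and N37 are on, so N32 activates (G8).
G4: N12 on → N33 on.
N32: reached.
N59 would need N6 and N31 (G2), but N31 never turns on.
N31 would need N32, N49, and N59 (G1), but N59 never turns on.
N12: reached.
N33: reached.
Reached: N32, N12, and N33 — 3 of the 5.

3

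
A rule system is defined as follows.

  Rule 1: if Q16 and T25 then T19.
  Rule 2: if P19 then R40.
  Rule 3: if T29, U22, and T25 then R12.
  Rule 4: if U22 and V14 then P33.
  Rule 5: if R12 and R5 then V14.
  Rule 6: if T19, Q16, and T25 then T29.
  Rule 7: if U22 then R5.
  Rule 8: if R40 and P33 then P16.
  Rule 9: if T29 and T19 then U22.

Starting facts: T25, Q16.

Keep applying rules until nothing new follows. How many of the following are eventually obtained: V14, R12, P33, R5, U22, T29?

6

Q16 and T25 hold, so T19 follows (Rule 1).
From T19, Q16, and T25, Rule 6 gives T29.
From T29 and T19, Rule 9 gives U22.
From T29, U22, and T25, Rule 3 gives R12.
U22 holds, so R5 follows (Rule 7).
From R12 and R5, Rule 5 gives V14.
U22 and V14 hold, so P33 follows (Rule 4).
V14: reached.
R12: reached.
P33: reached.
R5: reached.
U22: reached.
T29: reached.
All 6 are reached.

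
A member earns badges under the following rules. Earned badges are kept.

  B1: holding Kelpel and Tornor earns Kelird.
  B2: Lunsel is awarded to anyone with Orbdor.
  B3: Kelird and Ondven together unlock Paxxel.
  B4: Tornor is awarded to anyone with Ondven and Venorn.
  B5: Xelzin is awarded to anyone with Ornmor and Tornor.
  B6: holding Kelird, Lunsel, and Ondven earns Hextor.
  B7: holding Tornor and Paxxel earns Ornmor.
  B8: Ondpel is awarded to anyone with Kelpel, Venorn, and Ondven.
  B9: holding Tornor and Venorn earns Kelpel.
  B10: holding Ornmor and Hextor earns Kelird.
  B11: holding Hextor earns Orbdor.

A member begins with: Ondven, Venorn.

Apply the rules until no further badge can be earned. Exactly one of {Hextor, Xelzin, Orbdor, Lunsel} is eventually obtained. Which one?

With Ondven and Venorn, Tornor is earned (B4).
With Tornor and Venorn, Kelpel is earned (B9).
With Kelpel and Tornor, Kelird is earned (B1).
With Kelird and Ondven, Paxxel is earned (B3).
With Tornor and Paxxel, Ornmor is earned (B7).
With Ornmor and Tornor, Xelzin is earned (B5).
Orbdor would need Hextor (B11), but Hextor is never earned. Lunsel would need Orbdor (B2), but Orbdor is never earned. Hextor would need Kelird, Lunsel, and Ondven (B6), but Lunsel is never earned.

Xelzin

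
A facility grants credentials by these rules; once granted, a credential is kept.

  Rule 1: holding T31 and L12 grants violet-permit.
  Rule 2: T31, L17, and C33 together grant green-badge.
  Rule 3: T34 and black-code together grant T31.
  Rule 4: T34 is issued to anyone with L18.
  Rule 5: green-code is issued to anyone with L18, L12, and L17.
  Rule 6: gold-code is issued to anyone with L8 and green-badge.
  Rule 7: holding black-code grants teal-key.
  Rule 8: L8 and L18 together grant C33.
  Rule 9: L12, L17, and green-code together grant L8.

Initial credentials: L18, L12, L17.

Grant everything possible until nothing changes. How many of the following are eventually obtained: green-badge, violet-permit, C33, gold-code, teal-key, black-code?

1

Holding L18, L12, and L17 grants green-code (Rule 5).
Holding L12, L17, and green-code grants L8 (Rule 9).
Holding L8 and L18 grants C33 (Rule 8).
green-badge would need T31, L17, and C33 (Rule 2), but T31 is never granted.
violet-permit would need T31 and L12 (Rule 1), but T31 is never granted.
C33: reached.
gold-code would need L8 and green-badge (Rule 6), but green-badge is never granted.
teal-key would need black-code (Rule 7), but black-code is never granted.
No rule produces black-code, and it is not given.
Reached: C33 — 1 of the 6.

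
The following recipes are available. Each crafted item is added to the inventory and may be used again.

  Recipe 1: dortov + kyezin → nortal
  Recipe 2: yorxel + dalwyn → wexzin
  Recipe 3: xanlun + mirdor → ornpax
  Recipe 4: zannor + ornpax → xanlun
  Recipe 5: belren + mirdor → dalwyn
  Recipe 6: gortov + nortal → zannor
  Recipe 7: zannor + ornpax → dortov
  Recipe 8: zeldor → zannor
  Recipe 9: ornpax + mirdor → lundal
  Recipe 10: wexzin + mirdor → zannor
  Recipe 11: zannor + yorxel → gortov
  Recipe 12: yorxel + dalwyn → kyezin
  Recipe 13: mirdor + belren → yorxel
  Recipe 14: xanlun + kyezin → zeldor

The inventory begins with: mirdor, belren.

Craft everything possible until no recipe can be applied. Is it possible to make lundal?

lundal would need ornpax and mirdor (Recipe 9), but ornpax is never obtained.

No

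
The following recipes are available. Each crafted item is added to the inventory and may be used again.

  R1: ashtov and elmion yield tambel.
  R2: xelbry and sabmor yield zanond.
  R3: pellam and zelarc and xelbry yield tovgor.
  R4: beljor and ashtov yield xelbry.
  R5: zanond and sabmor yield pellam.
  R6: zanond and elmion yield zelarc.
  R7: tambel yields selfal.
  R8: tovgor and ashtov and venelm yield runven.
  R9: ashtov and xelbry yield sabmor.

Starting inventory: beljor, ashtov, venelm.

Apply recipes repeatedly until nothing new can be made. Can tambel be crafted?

tambel would need ashtov and elmion (R1), but elmion is never obtained.

No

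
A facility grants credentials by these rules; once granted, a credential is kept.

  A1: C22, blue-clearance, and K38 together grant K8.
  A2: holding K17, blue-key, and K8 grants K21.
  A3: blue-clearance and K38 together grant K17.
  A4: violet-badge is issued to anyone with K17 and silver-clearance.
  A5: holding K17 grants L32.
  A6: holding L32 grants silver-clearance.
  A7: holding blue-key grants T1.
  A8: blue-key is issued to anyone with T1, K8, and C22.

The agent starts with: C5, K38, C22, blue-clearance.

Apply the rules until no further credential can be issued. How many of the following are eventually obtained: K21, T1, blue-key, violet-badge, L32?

Holding blue-clearance and K38 grants K17 (A3).
Holding K17 grants L32 (A5).
Holding L32 grants silver-clearance (A6).
Holding K17 and silver-clearance grants violet-badge (A4).
K21 would need K17, blue-key, and K8 (A2), but blue-key is never granted.
T1 would need blue-key (A7), but blue-key is never granted.
blue-key would need T1, K8, and C22 (A8), but T1 is never granted.
violet-badge: reached.
L32: reached.
Reached: violet-badge and L32 — 2 of the 5.

2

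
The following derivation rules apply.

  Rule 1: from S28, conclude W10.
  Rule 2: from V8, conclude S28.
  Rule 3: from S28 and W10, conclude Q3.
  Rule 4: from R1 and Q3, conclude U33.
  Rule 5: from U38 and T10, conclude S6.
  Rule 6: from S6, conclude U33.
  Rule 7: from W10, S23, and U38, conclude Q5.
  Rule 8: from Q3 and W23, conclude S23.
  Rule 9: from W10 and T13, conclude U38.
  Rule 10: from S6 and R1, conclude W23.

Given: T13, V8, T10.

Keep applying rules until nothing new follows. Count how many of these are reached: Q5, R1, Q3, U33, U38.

V8 holds, so S28 follows (Rule 2).
S28 holds, so W10 follows (Rule 1).
From S28 and W10, Rule 3 gives Q3.
From W10 and T13, Rule 9 gives U38.
From U38 and T10, Rule 5 gives S6.
From S6, Rule 6 gives U33.
Q5 would need W10, S23, and U38 (Rule 7), but S23 is never established.
No rule produces R1, and it is not given.
Q3: reached.
U33: reached.
U38: reached.
Reached: Q3, U33, and U38 — 3 of the 5.

3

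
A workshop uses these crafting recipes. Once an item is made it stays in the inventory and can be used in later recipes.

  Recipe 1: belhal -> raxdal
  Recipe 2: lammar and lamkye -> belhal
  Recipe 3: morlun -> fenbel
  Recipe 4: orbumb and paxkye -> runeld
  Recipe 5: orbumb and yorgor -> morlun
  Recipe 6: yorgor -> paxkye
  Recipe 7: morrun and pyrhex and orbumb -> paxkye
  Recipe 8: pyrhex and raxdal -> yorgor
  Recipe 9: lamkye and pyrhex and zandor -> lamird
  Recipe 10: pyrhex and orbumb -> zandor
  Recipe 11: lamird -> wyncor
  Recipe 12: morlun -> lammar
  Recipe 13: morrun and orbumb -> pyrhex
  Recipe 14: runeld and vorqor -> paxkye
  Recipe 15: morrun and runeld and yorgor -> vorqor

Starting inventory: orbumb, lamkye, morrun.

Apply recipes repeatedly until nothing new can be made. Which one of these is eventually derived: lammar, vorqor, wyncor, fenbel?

wyncor

Using Recipe 13, morrun and orbumb make pyrhex.
Using Recipe 10, pyrhex and orbumb make zandor.
Using Recipe 9, lamkye, pyrhex, and zandor make lamird.
lamird -> wyncor (Recipe 11).
vorqor would need morrun, runeld, and yorgor (Recipe 15), but yorgor is never obtained. lammar would need morlun (Recipe 12), but morlun is never obtained. fenbel would need morlun (Recipe 3), but morlun is never obtained.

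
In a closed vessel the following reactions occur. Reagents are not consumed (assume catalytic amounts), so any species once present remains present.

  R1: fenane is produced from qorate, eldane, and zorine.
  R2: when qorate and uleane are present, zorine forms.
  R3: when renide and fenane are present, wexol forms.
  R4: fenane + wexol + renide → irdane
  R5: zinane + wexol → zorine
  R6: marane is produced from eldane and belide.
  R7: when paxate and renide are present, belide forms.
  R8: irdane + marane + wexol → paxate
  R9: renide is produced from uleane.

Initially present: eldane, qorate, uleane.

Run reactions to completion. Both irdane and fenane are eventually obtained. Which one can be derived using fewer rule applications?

fenane: qorate and uleane present → zorine forms (R2). qorate, eldane, and zorine present → fenane forms (R1). [2 rule applications]
irdane: uleane present → renide forms (R9). qorate and uleane present → zorine forms (R2). qorate, eldane, and zorine present → fenane forms (R1). renide and fenane present → wexol forms (R3). fenane, wexol, and renide present → irdane forms (R4). [5 rule applications]
fenane needs fewer.

fenane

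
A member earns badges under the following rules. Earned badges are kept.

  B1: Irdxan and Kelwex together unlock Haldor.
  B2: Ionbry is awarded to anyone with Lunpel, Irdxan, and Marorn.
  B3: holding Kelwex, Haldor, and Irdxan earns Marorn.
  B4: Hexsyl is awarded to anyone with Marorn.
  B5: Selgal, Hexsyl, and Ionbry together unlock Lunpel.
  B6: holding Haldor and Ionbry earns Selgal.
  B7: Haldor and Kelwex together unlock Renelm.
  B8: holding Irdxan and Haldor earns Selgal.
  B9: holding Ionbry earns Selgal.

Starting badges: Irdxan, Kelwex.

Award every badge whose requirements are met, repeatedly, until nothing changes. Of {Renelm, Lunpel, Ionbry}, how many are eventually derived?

1

With Irdxan and Kelwex, Haldor is earned (B1).
With Haldor and Kelwex, Renelm is earned (B7).
Renelm: reached.
Lunpel would need Selgal, Hexsyl, and Ionbry (B5), but Ionbry is never earned.
Ionbry would need Lunpel, Irdxan, and Marorn (B2), but Lunpel is never earned.
Reached: Renelm — 1 of the 3.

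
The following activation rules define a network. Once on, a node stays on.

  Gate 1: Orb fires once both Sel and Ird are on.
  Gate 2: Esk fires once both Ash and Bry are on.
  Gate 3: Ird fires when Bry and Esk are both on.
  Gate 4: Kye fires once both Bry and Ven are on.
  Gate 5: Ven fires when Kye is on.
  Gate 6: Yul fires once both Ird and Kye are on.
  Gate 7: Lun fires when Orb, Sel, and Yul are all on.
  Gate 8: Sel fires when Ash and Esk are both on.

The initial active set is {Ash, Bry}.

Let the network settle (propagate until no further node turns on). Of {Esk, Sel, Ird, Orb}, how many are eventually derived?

4

Ash and Bry are on, so Esk fires (Gate 2).
Ash and Esk are on, so Sel fires (Gate 8).
Gate 3: Bry and Esk on → Ird on.
Gate 1: Sel and Ird on → Orb on.
Esk: reached.
Sel: reached.
Ird: reached.
Orb: reached.
All 4 are reached.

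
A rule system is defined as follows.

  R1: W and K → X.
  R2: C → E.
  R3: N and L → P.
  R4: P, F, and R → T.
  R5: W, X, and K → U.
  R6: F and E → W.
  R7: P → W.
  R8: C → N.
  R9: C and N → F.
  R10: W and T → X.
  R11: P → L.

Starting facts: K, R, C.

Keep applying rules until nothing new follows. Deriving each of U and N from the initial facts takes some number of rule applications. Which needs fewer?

N: C holds, so N follows (R8). [1 rule application]
U: From C, R8 gives N. C holds, so E follows (R2). From C and N, R9 gives F. From F and E, R6 gives W. W and K hold, so X follows (R1). W, X, and K hold, so U follows (R5). [6 rule applications]
N needs fewer.

N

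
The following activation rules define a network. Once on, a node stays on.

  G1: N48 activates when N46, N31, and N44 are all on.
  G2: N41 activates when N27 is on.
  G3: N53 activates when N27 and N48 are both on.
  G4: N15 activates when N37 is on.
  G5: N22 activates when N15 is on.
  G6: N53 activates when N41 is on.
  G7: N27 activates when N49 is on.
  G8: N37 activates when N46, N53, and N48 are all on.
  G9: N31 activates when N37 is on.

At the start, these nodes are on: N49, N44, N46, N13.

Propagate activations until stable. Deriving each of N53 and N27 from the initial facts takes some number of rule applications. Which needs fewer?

N27: G7: N49 on → N27 on. [1 rule application]
N53: G7: N49 on → N27 on. N27 is on, so N41 activates (G2). G6: N41 on → N53 on. [3 rule applications]
N27 needs fewer.

N27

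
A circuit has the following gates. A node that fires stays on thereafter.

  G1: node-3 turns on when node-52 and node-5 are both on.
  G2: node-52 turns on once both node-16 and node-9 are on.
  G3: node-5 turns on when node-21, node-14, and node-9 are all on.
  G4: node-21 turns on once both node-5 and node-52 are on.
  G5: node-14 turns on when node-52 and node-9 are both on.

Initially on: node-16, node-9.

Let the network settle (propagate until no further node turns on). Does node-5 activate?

No

node-5 would need node-21, node-14, and node-9 (G3), but node-21 never turns on.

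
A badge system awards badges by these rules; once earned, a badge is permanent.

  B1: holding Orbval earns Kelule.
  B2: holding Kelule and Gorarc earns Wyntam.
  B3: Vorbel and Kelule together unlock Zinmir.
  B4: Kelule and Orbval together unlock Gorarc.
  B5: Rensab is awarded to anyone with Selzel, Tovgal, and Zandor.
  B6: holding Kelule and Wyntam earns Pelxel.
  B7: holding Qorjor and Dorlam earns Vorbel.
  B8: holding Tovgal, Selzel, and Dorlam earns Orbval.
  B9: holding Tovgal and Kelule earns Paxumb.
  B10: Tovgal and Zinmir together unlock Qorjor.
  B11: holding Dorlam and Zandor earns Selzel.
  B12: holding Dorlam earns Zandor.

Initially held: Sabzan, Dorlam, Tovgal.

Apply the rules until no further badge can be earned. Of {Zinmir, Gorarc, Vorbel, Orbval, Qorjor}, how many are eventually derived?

2

With Dorlam, Zandor is earned (B12).
With Dorlam and Zandor, Selzel is earned (B11).
With Tovgal, Selzel, and Dorlam, Orbval is earned (B8).
With Orbval, Kelule is earned (B1).
With Kelule and Orbval, Gorarc is earned (B4).
Zinmir would need Vorbel and Kelule (B3), but Vorbel is never earned.
Gorarc: reached.
Vorbel would need Qorjor and Dorlam (B7), but Qorjor is never earned.
Orbval: reached.
Qorjor would need Tovgal and Zinmir (B10), but Zinmir is never earned.
Reached: Gorarc and Orbval — 2 of the 5.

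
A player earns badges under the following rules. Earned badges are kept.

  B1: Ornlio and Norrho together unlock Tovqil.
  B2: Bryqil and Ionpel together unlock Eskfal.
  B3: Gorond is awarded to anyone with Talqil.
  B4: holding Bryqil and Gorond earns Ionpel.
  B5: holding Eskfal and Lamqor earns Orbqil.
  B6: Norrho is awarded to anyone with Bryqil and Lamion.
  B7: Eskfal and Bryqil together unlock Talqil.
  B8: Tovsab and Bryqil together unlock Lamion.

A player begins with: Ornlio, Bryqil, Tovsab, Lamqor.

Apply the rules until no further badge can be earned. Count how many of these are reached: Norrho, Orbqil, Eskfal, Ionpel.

With Tovsab and Bryqil, Lamion is earned (B8).
With Bryqil and Lamion, Norrho is earned (B6).
Norrho: reached.
Orbqil would need Eskfal and Lamqor (B5), but Eskfal is never earned.
Eskfal would need Bryqil and Ionpel (B2), but Ionpel is never earned.
Ionpel would need Bryqil and Gorond (B4), but Gorond is never earned.
Reached: Norrho — 1 of the 4.

1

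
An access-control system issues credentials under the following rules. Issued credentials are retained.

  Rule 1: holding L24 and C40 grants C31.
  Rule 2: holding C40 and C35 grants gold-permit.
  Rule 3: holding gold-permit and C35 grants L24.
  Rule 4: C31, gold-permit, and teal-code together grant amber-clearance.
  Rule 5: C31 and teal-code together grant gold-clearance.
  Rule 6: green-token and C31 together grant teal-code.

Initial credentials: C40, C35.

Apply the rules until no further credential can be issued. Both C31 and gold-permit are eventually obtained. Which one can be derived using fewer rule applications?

gold-permit: Holding C40 and C35 grants gold-permit (Rule 2). [1 rule application]
C31: Holding C40 and C35 grants gold-permit (Rule 2). Holding gold-permit and C35 grants L24 (Rule 3). Holding L24 and C40 grants C31 (Rule 1). [3 rule applications]
gold-permit needs fewer.

gold-permit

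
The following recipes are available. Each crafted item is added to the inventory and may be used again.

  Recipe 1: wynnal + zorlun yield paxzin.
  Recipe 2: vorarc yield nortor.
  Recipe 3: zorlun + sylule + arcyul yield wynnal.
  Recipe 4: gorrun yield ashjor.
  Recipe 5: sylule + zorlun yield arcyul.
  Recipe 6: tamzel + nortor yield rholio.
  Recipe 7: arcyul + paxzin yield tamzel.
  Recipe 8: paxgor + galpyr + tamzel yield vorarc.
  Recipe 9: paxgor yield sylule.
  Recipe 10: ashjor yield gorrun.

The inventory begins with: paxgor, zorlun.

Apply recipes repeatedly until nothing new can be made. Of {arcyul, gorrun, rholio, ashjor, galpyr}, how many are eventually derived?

1

paxgor → sylule (Recipe 9).
Using Recipe 5, sylule and zorlun make arcyul.
arcyul: reached.
gorrun would need ashjor (Recipe 10), but ashjor is never obtained.
rholio would need tamzel and nortor (Recipe 6), but nortor is never obtained.
ashjor would need gorrun (Recipe 4), but gorrun is never obtained.
No rule produces galpyr, and it is not given.
Reached: arcyul — 1 of the 5.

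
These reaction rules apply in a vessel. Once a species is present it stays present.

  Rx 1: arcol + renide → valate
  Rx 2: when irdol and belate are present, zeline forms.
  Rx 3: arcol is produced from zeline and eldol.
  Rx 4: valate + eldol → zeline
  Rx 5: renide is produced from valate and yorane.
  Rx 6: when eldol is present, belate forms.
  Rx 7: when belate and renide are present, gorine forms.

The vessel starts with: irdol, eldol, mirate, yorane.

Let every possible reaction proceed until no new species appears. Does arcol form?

Yes

eldol present → belate forms (Rx 6).
irdol and belate present → zeline forms (Rx 2).
zeline and eldol present → arcol forms (Rx 3).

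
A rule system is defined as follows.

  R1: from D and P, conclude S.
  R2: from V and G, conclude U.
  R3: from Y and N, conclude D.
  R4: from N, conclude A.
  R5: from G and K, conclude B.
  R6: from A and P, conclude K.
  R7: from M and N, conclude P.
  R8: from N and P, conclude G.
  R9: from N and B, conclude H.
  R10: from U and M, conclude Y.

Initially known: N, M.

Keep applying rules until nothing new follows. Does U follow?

No

U would need V and G (R2), but V is never established.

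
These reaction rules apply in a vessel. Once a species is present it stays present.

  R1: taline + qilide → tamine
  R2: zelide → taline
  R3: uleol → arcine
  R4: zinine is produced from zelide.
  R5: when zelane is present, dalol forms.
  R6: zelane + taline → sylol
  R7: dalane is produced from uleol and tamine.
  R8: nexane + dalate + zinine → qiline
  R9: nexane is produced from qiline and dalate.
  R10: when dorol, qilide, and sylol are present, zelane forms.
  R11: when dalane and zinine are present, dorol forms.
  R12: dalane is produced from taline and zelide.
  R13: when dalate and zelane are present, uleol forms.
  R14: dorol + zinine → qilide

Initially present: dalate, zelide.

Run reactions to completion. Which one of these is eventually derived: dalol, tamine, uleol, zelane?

zelide present → taline forms (R2).
zelide present → zinine forms (R4).
taline and zelide present → dalane forms (R12).
dalane and zinine present → dorol forms (R11).
dorol and zinine present → qilide forms (R14).
taline and qilide present → tamine forms (R1).
zelane would need dorol, qilide, and sylol (R10), but sylol never forms. dalol would need zelane (R5), but zelane never forms. uleol would need dalate and zelane (R13), but zelane never forms.

tamine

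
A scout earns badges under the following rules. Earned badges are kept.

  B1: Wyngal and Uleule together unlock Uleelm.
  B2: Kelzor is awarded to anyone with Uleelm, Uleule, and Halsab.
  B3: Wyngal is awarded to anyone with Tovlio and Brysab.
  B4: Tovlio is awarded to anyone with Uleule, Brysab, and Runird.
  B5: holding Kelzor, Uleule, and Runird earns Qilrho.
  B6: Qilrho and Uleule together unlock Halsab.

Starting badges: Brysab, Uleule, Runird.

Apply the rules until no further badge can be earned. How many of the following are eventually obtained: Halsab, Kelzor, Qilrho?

0

Halsab would need Qilrho and Uleule (B6), but Qilrho is never earned.
Kelzor would need Uleelm, Uleule, and Halsab (B2), but Halsab is never earned.
Qilrho would need Kelzor, Uleule, and Runird (B5), but Kelzor is never earned.
None of the 3 are reached.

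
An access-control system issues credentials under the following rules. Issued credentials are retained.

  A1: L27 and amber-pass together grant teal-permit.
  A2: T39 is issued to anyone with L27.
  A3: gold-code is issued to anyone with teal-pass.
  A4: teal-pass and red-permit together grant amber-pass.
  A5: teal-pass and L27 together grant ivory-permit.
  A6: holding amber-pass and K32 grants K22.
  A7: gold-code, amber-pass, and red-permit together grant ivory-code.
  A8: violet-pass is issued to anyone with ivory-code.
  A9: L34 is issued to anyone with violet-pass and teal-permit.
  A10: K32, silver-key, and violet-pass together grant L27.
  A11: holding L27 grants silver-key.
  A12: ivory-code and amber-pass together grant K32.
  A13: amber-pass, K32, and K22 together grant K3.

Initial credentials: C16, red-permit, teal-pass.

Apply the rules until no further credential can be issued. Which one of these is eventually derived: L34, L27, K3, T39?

Holding teal-pass and red-permit grants amber-pass (A4).
Holding teal-pass grants gold-code (A3).
Holding gold-code, amber-pass, and red-permit grants ivory-code (A7).
Holding ivory-code and amber-pass grants K32 (A12).
Holding amber-pass and K32 grants K22 (A6).
Holding amber-pass, K32, and K22 grants K3 (A13).
T39 would need L27 (A2), but L27 is never granted. L27 would need K32, silver-key, and violet-pass (A10), but silver-key is never granted. L34 would need violet-pass and teal-permit (A9), but teal-permit is never granted.

K3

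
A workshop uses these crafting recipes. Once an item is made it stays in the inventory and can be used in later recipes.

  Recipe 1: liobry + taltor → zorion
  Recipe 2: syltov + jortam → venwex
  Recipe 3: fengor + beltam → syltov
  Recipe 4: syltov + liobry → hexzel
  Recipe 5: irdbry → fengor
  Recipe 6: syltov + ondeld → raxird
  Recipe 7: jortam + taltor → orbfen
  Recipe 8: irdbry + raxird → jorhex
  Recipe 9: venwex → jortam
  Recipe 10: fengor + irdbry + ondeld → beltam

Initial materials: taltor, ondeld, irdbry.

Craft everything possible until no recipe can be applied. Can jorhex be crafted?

Yes

irdbry → fengor (Recipe 5).
Using Recipe 10, fengor, irdbry, and ondeld make beltam.
Using Recipe 3, fengor and beltam make syltov.
syltov + ondeld → raxird (Recipe 6).
Using Recipe 8, irdbry and raxird make jorhex.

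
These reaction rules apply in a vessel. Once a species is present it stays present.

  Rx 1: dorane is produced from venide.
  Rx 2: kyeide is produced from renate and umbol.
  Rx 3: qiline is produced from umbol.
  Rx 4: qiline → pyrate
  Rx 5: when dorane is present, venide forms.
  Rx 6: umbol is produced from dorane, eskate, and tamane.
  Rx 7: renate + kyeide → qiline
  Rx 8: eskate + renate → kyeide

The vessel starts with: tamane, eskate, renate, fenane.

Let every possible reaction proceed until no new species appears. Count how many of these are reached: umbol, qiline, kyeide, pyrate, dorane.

3

eskate and renate present → kyeide forms (Rx 8).
renate and kyeide present → qiline forms (Rx 7).
qiline present → pyrate forms (Rx 4).
umbol would need dorane, eskate, and tamane (Rx 6), but dorane never forms.
qiline: reached.
kyeide: reached.
pyrate: reached.
dorane would need venide (Rx 1), but venide never forms.
Reached: qiline, kyeide, and pyrate — 3 of the 5.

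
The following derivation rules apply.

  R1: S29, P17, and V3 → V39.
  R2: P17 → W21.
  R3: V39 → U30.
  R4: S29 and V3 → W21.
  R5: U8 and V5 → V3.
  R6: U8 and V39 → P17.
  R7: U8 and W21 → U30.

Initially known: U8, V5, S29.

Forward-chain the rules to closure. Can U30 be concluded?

From U8 and V5, R5 gives V3.
S29 and V3 hold, so W21 follows (R4).
From U8 and W21, R7 gives U30.

Yes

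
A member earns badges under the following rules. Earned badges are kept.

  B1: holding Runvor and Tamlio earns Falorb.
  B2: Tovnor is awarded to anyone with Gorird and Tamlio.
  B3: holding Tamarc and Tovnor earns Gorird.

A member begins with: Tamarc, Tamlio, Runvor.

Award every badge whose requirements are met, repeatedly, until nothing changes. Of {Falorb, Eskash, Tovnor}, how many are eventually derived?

With Runvor and Tamlio, Falorb is earned (B1).
Falorb: reached.
No rule produces Eskash, and it is not given.
Tovnor would need Gorird and Tamlio (B2), but Gorird is never earned.
Reached: Falorb — 1 of the 3.

1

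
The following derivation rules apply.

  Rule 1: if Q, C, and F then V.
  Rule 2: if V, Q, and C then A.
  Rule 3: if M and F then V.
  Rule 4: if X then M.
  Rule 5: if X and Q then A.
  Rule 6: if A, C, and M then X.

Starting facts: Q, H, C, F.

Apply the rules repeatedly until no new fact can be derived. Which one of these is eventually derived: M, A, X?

A

From Q, C, and F, Rule 1 gives V.
V, Q, and C hold, so A follows (Rule 2).
X would need A, C, and M (Rule 6), but M is never established. M would need X (Rule 4), but X is never established.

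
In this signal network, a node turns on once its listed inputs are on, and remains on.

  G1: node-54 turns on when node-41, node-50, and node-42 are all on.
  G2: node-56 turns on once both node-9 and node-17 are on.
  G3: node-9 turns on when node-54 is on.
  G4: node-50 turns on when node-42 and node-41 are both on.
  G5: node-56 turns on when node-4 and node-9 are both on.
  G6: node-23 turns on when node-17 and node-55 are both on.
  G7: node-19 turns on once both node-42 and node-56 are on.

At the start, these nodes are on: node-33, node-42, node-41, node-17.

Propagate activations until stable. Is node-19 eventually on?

G4: node-42 and node-41 on → node-50 on.
G1: node-41, node-50, and node-42 on → node-54 on.
node-54 is on, so node-9 turns on (G3).
G2: node-9 and node-17 on → node-56 on.
node-42 and node-56 are on, so node-19 turns on (G7).

Yes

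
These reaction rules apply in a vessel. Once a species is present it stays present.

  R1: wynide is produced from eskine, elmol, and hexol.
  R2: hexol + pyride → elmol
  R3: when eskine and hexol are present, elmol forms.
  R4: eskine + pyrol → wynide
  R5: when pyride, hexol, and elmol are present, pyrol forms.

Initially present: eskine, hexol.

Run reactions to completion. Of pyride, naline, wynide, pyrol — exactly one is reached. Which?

eskine and hexol present → elmol forms (R3).
eskine, elmol, and hexol present → wynide forms (R1).
No rule produces naline, and it is not given. pyrol would need pyride, hexol, and elmol (R5), but pyride never forms. No rule produces pyride, and it is not given.

wynide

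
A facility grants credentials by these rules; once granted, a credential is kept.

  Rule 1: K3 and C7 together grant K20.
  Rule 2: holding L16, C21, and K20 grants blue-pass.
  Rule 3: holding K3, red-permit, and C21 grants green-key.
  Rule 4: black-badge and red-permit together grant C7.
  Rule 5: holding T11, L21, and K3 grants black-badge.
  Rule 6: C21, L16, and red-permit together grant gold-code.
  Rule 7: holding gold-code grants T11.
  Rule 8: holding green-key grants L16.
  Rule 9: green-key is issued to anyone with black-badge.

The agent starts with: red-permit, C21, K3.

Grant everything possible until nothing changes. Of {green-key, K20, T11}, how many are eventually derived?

2

Holding K3, red-permit, and C21 grants green-key (Rule 3).
Holding green-key grants L16 (Rule 8).
Holding C21, L16, and red-permit grants gold-code (Rule 6).
Holding gold-code grants T11 (Rule 7).
green-key: reached.
K20 would need K3 and C7 (Rule 1), but C7 is never granted.
T11: reached.
Reached: green-key and T11 — 2 of the 3.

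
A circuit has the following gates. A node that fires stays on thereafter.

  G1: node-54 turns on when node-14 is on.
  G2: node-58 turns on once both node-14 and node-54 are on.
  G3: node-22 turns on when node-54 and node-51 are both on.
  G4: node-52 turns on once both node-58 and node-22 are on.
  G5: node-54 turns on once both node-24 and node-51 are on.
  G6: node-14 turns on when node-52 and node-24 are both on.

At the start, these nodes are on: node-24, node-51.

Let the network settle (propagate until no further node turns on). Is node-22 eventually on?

Yes

G5: node-24 and node-51 on → node-54 on.
G3: node-54 and node-51 on → node-22 on.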